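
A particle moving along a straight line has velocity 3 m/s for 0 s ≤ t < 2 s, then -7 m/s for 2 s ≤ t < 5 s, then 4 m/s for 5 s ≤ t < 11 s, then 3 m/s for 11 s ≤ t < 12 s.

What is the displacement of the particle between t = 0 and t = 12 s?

12 m

Displacement is the signed area under the v-t curve.
0–2 s: 3 × 2 = 6 m
2–5 s: -7 × 3 = -21 m
5–11 s: 4 × 6 = 24 m
11–12 s: 3 × 1 = 3 m
Net displacement = 12 m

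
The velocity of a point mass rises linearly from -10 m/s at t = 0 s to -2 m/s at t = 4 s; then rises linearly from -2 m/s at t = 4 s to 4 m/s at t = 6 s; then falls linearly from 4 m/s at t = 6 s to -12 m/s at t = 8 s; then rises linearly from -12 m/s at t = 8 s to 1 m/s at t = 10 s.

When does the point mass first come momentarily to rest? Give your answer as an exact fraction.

t = 14/3 s

v changes sign on 4–6 s (from -2 to 4); the graph is linear there, so v = 0 at t = 4 + (2)·(6 − 4)/(4 − -2) = 14/3 s.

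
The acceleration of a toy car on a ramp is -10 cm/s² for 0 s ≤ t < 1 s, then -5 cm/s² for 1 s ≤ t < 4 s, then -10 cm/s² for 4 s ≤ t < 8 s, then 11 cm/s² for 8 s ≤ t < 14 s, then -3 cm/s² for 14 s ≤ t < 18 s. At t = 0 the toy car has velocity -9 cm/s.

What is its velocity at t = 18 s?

Δv equals the area under the a-t graph; then v = v₀ + Δv.
0–1 s: -10 × 1 = -10 cm/s
1–4 s: -5 × 3 = -15 cm/s
4–8 s: -10 × 4 = -40 cm/s
8–14 s: 11 × 6 = 66 cm/s
14–18 s: -3 × 4 = -12 cm/s
Δv = -11 cm/s, so v(18) = -9 + (-11) = -20 cm/s.

-20 cm/s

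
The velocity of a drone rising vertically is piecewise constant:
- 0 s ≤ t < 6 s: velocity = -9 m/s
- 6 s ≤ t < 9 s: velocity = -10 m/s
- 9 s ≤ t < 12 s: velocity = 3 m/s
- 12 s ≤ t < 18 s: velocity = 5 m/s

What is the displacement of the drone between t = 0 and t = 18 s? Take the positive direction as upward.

Displacement is the signed area under the v-t curve.
0–6 s: -9 × 6 = -54 m
6–9 s: -10 × 3 = -30 m
9–12 s: 3 × 3 = 9 m
12–18 s: 5 × 6 = 30 m
Net displacement = -45 m

-45 m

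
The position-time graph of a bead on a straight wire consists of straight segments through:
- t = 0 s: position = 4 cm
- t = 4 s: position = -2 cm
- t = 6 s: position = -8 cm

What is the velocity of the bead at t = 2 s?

-1.5 cm/s

Velocity is the slope of the x-t graph on 0–4 s: (-2 − 4)/(4 − 0) = -1.5 cm/s.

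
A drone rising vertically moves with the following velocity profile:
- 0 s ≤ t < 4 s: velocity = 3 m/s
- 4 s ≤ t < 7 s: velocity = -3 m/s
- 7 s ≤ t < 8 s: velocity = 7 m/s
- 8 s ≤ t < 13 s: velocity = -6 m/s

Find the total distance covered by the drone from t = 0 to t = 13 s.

58 m

Total distance travelled is ∫|v| dt — sum the magnitudes of each area piece.
0–4 s: |3| × 4 = 12 m
4–7 s: |-3| × 3 = 9 m
7–8 s: |7| × 1 = 7 m
8–13 s: |-6| × 5 = 30 m
Total distance = 58 m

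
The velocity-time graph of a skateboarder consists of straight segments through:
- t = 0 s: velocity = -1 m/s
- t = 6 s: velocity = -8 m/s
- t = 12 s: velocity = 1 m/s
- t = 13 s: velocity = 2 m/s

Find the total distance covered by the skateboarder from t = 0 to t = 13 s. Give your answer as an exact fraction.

301/6 m

Total distance travelled is ∫|v| dt — sum the magnitudes of each area piece.
0–6 s: |½(-1 + -8)(6)| = 27 m
6–12 s: v = 0 at t = 34/3 s; triangle areas 64/3 + 1/3 = 65/3 m
12–13 s: |½(1 + 2)(1)| = 1.5 m
Total distance = 301/6 m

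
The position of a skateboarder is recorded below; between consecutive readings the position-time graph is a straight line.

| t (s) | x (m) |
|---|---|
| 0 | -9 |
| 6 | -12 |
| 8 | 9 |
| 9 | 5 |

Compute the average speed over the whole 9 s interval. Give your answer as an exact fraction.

28/9 m/s

Average speed = (total path length)/(elapsed time); on a piecewise-linear x-t graph the path length is Σ|Δx|.
0–6 s: |Δx| = |-12 − -9| = 3 m
6–8 s: |Δx| = |9 − -12| = 21 m
8–9 s: |Δx| = |5 − 9| = 4 m
Total path = 28 m; average speed = 28/9 = 28/9 m/s.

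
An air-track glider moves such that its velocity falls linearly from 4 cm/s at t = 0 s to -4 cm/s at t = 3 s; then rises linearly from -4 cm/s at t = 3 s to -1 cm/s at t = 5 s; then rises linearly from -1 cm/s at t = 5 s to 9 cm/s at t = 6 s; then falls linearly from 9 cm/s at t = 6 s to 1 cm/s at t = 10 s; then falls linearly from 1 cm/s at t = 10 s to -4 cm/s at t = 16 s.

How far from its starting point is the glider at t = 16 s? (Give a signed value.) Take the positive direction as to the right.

Displacement is the signed area under the v-t curve.
0–3 s: ½(4 + -4)(3) = 0 cm
3–5 s: ½(-4 + -1)(2) = -5 cm
5–6 s: ½(-1 + 9)(1) = 4 cm
6–10 s: ½(9 + 1)(4) = 20 cm
10–16 s: ½(1 + -4)(6) = -9 cm
Net displacement = 10 cm

10 cm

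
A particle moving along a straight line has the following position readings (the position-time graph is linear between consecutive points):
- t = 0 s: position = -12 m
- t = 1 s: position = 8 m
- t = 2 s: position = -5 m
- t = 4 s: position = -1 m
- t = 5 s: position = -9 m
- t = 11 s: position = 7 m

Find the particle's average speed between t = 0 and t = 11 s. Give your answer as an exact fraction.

Average speed = (total path length)/(elapsed time); on a piecewise-linear x-t graph the path length is Σ|Δx|.
0–1 s: |Δx| = |8 − -12| = 20 m
1–2 s: |Δx| = |-5 − 8| = 13 m
2–4 s: |Δx| = |-1 − -5| = 4 m
4–5 s: |Δx| = |-9 − -1| = 8 m
5–11 s: |Δx| = |7 − -9| = 16 m
Total path = 61 m; average speed = 61/11 = 61/11 m/s.

61/11 m/s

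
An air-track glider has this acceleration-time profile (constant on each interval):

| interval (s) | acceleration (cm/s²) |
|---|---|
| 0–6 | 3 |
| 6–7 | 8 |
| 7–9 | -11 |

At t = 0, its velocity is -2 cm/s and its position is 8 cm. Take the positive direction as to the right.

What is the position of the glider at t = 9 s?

96 cm

On each constant-a segment, Δv = aΔt and Δx = v₀Δt + ½aΔt²; chain segment to segment.
0–6 s: v starts -2 cm/s; Δx = -2·6 + ½·3·6² = 42 cm; v ends 16 cm/s.
6–7 s: v starts 16 cm/s; Δx = 16·1 + ½·8·1² = 20 cm; v ends 24 cm/s.
7–9 s: v starts 24 cm/s; Δx = 24·2 + ½·-11·2² = 26 cm; v ends 2 cm/s.
x(9) = 8 + Σ Δx = 96 cm.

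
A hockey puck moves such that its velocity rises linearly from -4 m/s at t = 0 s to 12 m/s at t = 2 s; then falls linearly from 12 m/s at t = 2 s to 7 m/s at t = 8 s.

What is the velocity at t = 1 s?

4 m/s

On 0–2 s the graph is linear from -4 to 12 m/s: v(1) = -4 + (12 − -4)·(1 − 0)/(2 − 0) = 4 m/s.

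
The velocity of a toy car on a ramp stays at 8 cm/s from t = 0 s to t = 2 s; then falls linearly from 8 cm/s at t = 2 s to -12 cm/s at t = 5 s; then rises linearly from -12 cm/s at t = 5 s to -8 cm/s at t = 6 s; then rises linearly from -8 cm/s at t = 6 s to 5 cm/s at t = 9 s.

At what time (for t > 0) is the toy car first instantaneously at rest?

t = 3.2 s

v changes sign on 2–5 s (from 8 to -12); the graph is linear there, so v = 0 at t = 2 + (-8)·(5 − 2)/(-12 − 8) = 3.2 s.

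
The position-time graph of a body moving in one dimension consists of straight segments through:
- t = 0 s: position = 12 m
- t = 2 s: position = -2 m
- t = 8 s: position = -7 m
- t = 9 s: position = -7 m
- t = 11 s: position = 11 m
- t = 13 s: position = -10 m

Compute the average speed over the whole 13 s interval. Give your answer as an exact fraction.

Average speed = (total path length)/(elapsed time); on a piecewise-linear x-t graph the path length is Σ|Δx|.
0–2 s: |Δx| = |-2 − 12| = 14 m
2–8 s: |Δx| = |-7 − -2| = 5 m
8–9 s: |Δx| = |-7 − -7| = 0 m
9–11 s: |Δx| = |11 − -7| = 18 m
11–13 s: |Δx| = |-10 − 11| = 21 m
Total path = 58 m; average speed = 58/13 = 58/13 m/s.

58/13 m/s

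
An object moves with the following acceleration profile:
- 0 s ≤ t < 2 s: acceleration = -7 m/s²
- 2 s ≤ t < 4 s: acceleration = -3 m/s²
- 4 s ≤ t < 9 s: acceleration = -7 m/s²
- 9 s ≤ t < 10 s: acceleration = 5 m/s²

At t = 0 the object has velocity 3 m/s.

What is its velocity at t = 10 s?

Δv equals the area under the a-t graph; then v = v₀ + Δv.
0–2 s: -7 × 2 = -14 m/s
2–4 s: -3 × 2 = -6 m/s
4–9 s: -7 × 5 = -35 m/s
9–10 s: 5 × 1 = 5 m/s
Δv = -50 m/s, so v(10) = 3 + (-50) = -47 m/s.

-47 m/s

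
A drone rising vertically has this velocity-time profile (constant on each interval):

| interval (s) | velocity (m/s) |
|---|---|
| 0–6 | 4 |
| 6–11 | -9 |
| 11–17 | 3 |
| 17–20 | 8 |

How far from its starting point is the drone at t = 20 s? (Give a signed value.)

Displacement is the signed area under the v-t curve.
0–6 s: 4 × 6 = 24 m
6–11 s: -9 × 5 = -45 m
11–17 s: 3 × 6 = 18 m
17–20 s: 8 × 3 = 24 m
Net displacement = 21 m

21 m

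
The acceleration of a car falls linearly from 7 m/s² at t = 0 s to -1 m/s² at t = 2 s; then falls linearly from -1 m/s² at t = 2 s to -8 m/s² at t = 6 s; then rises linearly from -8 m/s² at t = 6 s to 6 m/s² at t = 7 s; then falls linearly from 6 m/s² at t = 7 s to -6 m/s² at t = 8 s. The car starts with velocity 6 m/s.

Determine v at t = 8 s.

Δv equals the area under the a-t graph; then v = v₀ + Δv.
0–2 s: ½(7 + -1)(2) = 6 m/s
2–6 s: ½(-1 + -8)(4) = -18 m/s
6–7 s: ½(-8 + 6)(1) = -1 m/s
7–8 s: ½(6 + -6)(1) = 0 m/s
Δv = -13 m/s, so v(8) = 6 + (-13) = -7 m/s.

-7 m/s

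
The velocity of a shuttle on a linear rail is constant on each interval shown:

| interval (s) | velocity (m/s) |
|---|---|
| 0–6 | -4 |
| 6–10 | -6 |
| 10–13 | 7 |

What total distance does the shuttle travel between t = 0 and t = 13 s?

Total distance travelled is ∫|v| dt — sum the magnitudes of each area piece.
0–6 s: |-4| × 6 = 24 m
6–10 s: |-6| × 4 = 24 m
10–13 s: |7| × 3 = 21 m
Total distance = 69 m

69 m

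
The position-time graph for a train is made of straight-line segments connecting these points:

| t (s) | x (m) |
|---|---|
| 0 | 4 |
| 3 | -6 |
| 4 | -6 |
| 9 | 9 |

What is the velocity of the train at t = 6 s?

3 m/s

Velocity is the slope of the x-t graph on 4–9 s: (9 − -6)/(9 − 4) = 3 m/s.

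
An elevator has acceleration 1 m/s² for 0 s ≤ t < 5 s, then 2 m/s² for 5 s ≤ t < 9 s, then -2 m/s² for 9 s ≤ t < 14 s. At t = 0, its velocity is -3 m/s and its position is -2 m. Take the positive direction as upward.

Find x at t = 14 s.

On each constant-a segment, Δv = aΔt and Δx = v₀Δt + ½aΔt²; chain segment to segment.
0–5 s: v starts -3 m/s; Δx = -3·5 + ½·1·5² = -2.5 m; v ends 2 m/s.
5–9 s: v starts 2 m/s; Δx = 2·4 + ½·2·4² = 24 m; v ends 10 m/s.
9–14 s: v starts 10 m/s; Δx = 10·5 + ½·-2·5² = 25 m; v ends 0 m/s.
x(14) = -2 + Σ Δx = 44.5 m.

44.5 m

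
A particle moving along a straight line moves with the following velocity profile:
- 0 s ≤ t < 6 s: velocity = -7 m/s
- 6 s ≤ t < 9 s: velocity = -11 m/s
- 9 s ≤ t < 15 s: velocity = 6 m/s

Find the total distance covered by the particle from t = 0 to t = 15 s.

Distance (not displacement) is the total path length: add the absolute areas under v-t.
0–6 s: |-7| × 6 = 42 m
6–9 s: |-11| × 3 = 33 m
9–15 s: |6| × 6 = 36 m
Total distance = 111 m

111 m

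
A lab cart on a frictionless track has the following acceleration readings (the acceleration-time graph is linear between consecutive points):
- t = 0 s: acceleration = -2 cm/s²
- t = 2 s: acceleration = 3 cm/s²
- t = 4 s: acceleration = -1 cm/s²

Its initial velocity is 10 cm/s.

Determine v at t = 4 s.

Δv equals the area under the a-t graph; then v = v₀ + Δv.
0–2 s: ½(-2 + 3)(2) = 1 cm/s
2–4 s: ½(3 + -1)(2) = 2 cm/s
Δv = 3 cm/s, so v(4) = 10 + (3) = 13 cm/s.

13 cm/s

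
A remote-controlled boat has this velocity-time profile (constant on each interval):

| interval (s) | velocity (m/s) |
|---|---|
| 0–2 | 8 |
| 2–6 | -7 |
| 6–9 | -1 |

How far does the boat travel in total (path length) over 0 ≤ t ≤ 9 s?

Distance (not displacement) is the total path length: add the absolute areas under v-t.
0–2 s: |8| × 2 = 16 m
2–6 s: |-7| × 4 = 28 m
6–9 s: |-1| × 3 = 3 m
Total distance = 47 m

47 m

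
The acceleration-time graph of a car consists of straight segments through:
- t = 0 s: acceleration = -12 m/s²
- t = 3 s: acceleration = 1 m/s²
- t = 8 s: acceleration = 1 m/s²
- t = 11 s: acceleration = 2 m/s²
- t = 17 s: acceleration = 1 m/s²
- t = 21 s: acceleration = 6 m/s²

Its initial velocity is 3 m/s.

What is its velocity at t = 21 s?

19 m/s

Δv equals the area under the a-t graph; then v = v₀ + Δv.
0–3 s: ½(-12 + 1)(3) = -16.5 m/s
3–8 s: 1 × 5 = 5 m/s
8–11 s: ½(1 + 2)(3) = 4.5 m/s
11–17 s: ½(2 + 1)(6) = 9 m/s
17–21 s: ½(1 + 6)(4) = 14 m/s
Δv = 16 m/s, so v(21) = 3 + (16) = 19 m/s.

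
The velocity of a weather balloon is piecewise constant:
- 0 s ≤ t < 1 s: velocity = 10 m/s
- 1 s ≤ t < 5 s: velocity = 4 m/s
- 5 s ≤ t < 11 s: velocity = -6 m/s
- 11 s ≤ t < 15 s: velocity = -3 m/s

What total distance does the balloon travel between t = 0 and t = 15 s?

74 m

Total distance travelled is ∫|v| dt — sum the magnitudes of each area piece.
0–1 s: |10| × 1 = 10 m
1–5 s: |4| × 4 = 16 m
5–11 s: |-6| × 6 = 36 m
11–15 s: |-3| × 4 = 12 m
Total distance = 74 m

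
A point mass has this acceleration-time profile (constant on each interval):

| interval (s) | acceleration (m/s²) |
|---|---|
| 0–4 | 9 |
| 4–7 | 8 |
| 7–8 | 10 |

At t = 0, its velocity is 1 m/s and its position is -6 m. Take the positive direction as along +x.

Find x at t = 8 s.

On each constant-a segment, Δv = aΔt and Δx = v₀Δt + ½aΔt²; chain segment to segment.
0–4 s: v starts 1 m/s; Δx = 1·4 + ½·9·4² = 76 m; v ends 37 m/s.
4–7 s: v starts 37 m/s; Δx = 37·3 + ½·8·3² = 147 m; v ends 61 m/s.
7–8 s: v starts 61 m/s; Δx = 61·1 + ½·10·1² = 66 m; v ends 71 m/s.
x(8) = -6 + Σ Δx = 283 m.

283 m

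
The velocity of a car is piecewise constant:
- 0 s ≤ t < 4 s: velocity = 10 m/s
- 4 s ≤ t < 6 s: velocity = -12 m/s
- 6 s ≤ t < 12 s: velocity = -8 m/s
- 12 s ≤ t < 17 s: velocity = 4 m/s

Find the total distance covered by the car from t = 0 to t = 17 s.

Distance (not displacement) is the total path length: add the absolute areas under v-t.
0–4 s: |10| × 4 = 40 m
4–6 s: |-12| × 2 = 24 m
6–12 s: |-8| × 6 = 48 m
12–17 s: |4| × 5 = 20 m
Total distance = 132 m

132 m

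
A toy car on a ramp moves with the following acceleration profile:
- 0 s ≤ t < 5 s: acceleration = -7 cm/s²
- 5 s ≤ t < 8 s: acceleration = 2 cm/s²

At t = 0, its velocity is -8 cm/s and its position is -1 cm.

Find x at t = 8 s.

-248.5 cm

On each constant-a segment, Δv = aΔt and Δx = v₀Δt + ½aΔt²; chain segment to segment.
0–5 s: v starts -8 cm/s; Δx = -8·5 + ½·-7·5² = -127.5 cm; v ends -43 cm/s.
5–8 s: v starts -43 cm/s; Δx = -43·3 + ½·2·3² = -120 cm; v ends -37 cm/s.
x(8) = -1 + Σ Δx = -248.5 cm.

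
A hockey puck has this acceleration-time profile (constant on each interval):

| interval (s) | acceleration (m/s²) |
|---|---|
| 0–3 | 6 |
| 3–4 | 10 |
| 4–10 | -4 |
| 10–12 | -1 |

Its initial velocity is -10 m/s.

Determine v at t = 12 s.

Δv equals the area under the a-t graph; then v = v₀ + Δv.
0–3 s: 6 × 3 = 18 m/s
3–4 s: 10 × 1 = 10 m/s
4–10 s: -4 × 6 = -24 m/s
10–12 s: -1 × 2 = -2 m/s
Δv = 2 m/s, so v(12) = -10 + (2) = -8 m/s.

-8 m/s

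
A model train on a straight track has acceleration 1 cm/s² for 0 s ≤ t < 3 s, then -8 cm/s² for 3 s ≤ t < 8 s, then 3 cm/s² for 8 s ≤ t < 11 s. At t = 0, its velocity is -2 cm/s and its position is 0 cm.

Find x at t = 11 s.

-200 cm

On each constant-a segment, Δv = aΔt and Δx = v₀Δt + ½aΔt²; chain segment to segment.
0–3 s: v starts -2 cm/s; Δx = -2·3 + ½·1·3² = -1.5 cm; v ends 1 cm/s.
3–8 s: v starts 1 cm/s; Δx = 1·5 + ½·-8·5² = -95 cm; v ends -39 cm/s.
8–11 s: v starts -39 cm/s; Δx = -39·3 + ½·3·3² = -103.5 cm; v ends -30 cm/s.
x(11) = 0 + Σ Δx = -200 cm.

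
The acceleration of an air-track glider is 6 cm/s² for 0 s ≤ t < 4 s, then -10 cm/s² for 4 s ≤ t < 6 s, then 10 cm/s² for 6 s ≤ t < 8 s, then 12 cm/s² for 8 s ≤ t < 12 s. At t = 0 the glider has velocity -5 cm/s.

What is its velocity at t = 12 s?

67 cm/s

Δv equals the area under the a-t graph; then v = v₀ + Δv.
0–4 s: 6 × 4 = 24 cm/s
4–6 s: -10 × 2 = -20 cm/s
6–8 s: 10 × 2 = 20 cm/s
8–12 s: 12 × 4 = 48 cm/s
Δv = 72 cm/s, so v(12) = -5 + (72) = 67 cm/s.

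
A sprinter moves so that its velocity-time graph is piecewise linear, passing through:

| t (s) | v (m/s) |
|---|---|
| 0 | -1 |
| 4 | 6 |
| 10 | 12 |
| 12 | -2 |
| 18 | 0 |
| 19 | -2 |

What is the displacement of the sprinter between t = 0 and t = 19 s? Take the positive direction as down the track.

Displacement is the signed area under the v-t curve.
0–4 s: ½(-1 + 6)(4) = 10 m
4–10 s: ½(6 + 12)(6) = 54 m
10–12 s: ½(12 + -2)(2) = 10 m
12–18 s: ½(-2 + 0)(6) = -6 m
18–19 s: ½(0 + -2)(1) = -1 m
Net displacement = 67 m

67 m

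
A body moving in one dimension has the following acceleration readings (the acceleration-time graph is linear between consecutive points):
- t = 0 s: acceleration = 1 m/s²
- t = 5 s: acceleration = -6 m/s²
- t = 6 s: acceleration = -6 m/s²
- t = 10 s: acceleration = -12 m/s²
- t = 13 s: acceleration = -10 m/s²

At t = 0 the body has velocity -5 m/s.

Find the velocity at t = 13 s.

-92.5 m/s

Δv equals the area under the a-t graph; then v = v₀ + Δv.
0–5 s: ½(1 + -6)(5) = -12.5 m/s
5–6 s: -6 × 1 = -6 m/s
6–10 s: ½(-6 + -12)(4) = -36 m/s
10–13 s: ½(-12 + -10)(3) = -33 m/s
Δv = -87.5 m/s, so v(13) = -5 + (-87.5) = -92.5 m/s.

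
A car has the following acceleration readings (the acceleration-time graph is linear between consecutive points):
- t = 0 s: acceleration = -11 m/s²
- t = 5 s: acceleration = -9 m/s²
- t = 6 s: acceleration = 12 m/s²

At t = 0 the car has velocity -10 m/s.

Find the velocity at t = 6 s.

-58.5 m/s

Δv equals the area under the a-t graph; then v = v₀ + Δv.
0–5 s: ½(-11 + -9)(5) = -50 m/s
5–6 s: ½(-9 + 12)(1) = 1.5 m/s
Δv = -48.5 m/s, so v(6) = -10 + (-48.5) = -58.5 m/s.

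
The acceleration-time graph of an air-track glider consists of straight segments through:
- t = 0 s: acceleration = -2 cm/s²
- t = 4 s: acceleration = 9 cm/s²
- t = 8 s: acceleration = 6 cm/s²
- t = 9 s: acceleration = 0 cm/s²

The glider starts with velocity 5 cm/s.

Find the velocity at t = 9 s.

52 cm/s

Δv equals the area under the a-t graph; then v = v₀ + Δv.
0–4 s: ½(-2 + 9)(4) = 14 cm/s
4–8 s: ½(9 + 6)(4) = 30 cm/s
8–9 s: ½(6 + 0)(1) = 3 cm/s
Δv = 47 cm/s, so v(9) = 5 + (47) = 52 cm/s.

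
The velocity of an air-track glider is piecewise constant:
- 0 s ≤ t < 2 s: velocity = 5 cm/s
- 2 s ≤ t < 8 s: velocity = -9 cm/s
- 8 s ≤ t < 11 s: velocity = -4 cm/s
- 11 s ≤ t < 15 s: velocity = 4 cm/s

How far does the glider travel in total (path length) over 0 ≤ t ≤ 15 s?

92 cm

Distance (not displacement) is the total path length: add the absolute areas under v-t.
0–2 s: |5| × 2 = 10 cm
2–8 s: |-9| × 6 = 54 cm
8–11 s: |-4| × 3 = 12 cm
11–15 s: |4| × 4 = 16 cm
Total distance = 92 cm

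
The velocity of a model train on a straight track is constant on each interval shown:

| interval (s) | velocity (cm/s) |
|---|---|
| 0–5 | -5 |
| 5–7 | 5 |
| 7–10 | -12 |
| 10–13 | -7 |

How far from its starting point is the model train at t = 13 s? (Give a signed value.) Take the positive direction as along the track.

Net displacement equals the area under the velocity-time graph (areas below the axis count negative).
0–5 s: -5 × 5 = -25 cm
5–7 s: 5 × 2 = 10 cm
7–10 s: -12 × 3 = -36 cm
10–13 s: -7 × 3 = -21 cm
Net displacement = -72 cm

-72 cm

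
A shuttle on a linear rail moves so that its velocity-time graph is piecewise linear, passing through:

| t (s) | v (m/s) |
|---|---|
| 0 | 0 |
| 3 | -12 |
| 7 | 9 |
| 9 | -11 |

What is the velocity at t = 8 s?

-1 m/s

On 7–9 s the graph is linear from 9 to -11 m/s: v(8) = 9 + (-11 − 9)·(8 − 7)/(9 − 7) = -1 m/s.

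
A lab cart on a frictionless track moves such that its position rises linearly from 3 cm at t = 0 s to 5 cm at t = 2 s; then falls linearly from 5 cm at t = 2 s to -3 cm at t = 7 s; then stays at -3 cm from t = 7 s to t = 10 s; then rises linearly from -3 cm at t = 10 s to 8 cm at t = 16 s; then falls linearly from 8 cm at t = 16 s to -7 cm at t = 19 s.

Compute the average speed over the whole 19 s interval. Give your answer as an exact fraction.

Average speed = (total path length)/(elapsed time); on a piecewise-linear x-t graph the path length is Σ|Δx|.
0–2 s: |Δx| = |5 − 3| = 2 cm
2–7 s: |Δx| = |-3 − 5| = 8 cm
7–10 s: |Δx| = |-3 − -3| = 0 cm
10–16 s: |Δx| = |8 − -3| = 11 cm
16–19 s: |Δx| = |-7 − 8| = 15 cm
Total path = 36 cm; average speed = 36/19 = 36/19 cm/s.

36/19 cm/s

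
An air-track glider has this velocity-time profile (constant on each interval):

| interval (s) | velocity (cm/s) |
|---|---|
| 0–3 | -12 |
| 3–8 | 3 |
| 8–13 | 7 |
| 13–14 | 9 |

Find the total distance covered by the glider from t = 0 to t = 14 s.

Distance (not displacement) is the total path length: add the absolute areas under v-t.
0–3 s: |-12| × 3 = 36 cm
3–8 s: |3| × 5 = 15 cm
8–13 s: |7| × 5 = 35 cm
13–14 s: |9| × 1 = 9 cm
Total distance = 95 cm

95 cm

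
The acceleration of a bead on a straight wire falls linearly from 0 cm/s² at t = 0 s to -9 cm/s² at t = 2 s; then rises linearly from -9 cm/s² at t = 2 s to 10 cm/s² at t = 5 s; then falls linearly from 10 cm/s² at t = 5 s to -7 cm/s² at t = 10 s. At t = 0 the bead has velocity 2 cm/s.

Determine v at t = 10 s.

2 cm/s

Δv equals the area under the a-t graph; then v = v₀ + Δv.
0–2 s: ½(0 + -9)(2) = -9 cm/s
2–5 s: ½(-9 + 10)(3) = 1.5 cm/s
5–10 s: ½(10 + -7)(5) = 7.5 cm/s
Δv = 0 cm/s, so v(10) = 2 + (0) = 2 cm/s.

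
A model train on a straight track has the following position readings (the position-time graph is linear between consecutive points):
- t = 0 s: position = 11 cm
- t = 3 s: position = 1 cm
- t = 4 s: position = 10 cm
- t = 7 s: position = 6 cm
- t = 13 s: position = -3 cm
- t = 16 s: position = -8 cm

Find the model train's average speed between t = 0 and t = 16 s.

2.3125 cm/s

Average speed = (total path length)/(elapsed time); on a piecewise-linear x-t graph the path length is Σ|Δx|.
0–3 s: |Δx| = |1 − 11| = 10 cm
3–4 s: |Δx| = |10 − 1| = 9 cm
4–7 s: |Δx| = |6 − 10| = 4 cm
7–13 s: |Δx| = |-3 − 6| = 9 cm
13–16 s: |Δx| = |-8 − -3| = 5 cm
Total path = 37 cm; average speed = 37/16 = 2.3125 cm/s.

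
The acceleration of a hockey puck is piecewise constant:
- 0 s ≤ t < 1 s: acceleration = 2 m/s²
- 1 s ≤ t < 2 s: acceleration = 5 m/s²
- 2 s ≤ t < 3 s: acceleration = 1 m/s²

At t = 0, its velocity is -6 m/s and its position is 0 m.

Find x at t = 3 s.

On each constant-a segment, Δv = aΔt and Δx = v₀Δt + ½aΔt²; chain segment to segment.
0–1 s: v starts -6 m/s; Δx = -6·1 + ½·2·1² = -5 m; v ends -4 m/s.
1–2 s: v starts -4 m/s; Δx = -4·1 + ½·5·1² = -1.5 m; v ends 1 m/s.
2–3 s: v starts 1 m/s; Δx = 1·1 + ½·1·1² = 1.5 m; v ends 2 m/s.
x(3) = 0 + Σ Δx = -5 m.

-5 m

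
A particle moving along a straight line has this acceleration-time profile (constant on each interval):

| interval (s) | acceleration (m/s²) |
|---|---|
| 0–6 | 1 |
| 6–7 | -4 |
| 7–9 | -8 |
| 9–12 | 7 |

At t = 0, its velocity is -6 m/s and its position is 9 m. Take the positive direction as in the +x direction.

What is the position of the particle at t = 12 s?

-63.5 m

On each constant-a segment, Δv = aΔt and Δx = v₀Δt + ½aΔt²; chain segment to segment.
0–6 s: v starts -6 m/s; Δx = -6·6 + ½·1·6² = -18 m; v ends 0 m/s.
6–7 s: v starts 0 m/s; Δx = 0·1 + ½·-4·1² = -2 m; v ends -4 m/s.
7–9 s: v starts -4 m/s; Δx = -4·2 + ½·-8·2² = -24 m; v ends -20 m/s.
9–12 s: v starts -20 m/s; Δx = -20·3 + ½·7·3² = -28.5 m; v ends 1 m/s.
x(12) = 9 + Σ Δx = -63.5 m.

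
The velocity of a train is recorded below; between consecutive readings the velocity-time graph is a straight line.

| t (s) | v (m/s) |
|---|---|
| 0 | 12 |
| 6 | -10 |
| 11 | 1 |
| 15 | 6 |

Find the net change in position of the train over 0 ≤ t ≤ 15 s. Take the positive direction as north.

-2.5 m

Net displacement equals the area under the velocity-time graph (areas below the axis count negative).
0–6 s: ½(12 + -10)(6) = 6 m
6–11 s: ½(-10 + 1)(5) = -22.5 m
11–15 s: ½(1 + 6)(4) = 14 m
Net displacement = -2.5 m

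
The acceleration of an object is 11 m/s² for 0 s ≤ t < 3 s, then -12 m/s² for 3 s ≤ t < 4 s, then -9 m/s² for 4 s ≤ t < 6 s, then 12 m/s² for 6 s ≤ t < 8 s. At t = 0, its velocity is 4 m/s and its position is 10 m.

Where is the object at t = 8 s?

On each constant-a segment, Δv = aΔt and Δx = v₀Δt + ½aΔt²; chain segment to segment.
0–3 s: v starts 4 m/s; Δx = 4·3 + ½·11·3² = 61.5 m; v ends 37 m/s.
3–4 s: v starts 37 m/s; Δx = 37·1 + ½·-12·1² = 31 m; v ends 25 m/s.
4–6 s: v starts 25 m/s; Δx = 25·2 + ½·-9·2² = 32 m; v ends 7 m/s.
6–8 s: v starts 7 m/s; Δx = 7·2 + ½·12·2² = 38 m; v ends 31 m/s.
x(8) = 10 + Σ Δx = 172.5 m.

172.5 m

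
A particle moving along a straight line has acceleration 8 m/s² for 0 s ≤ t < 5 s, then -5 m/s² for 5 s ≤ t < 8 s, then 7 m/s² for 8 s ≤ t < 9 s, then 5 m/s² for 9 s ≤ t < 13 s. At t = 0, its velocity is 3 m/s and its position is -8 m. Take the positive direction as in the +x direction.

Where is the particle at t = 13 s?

425 m

On each constant-a segment, Δv = aΔt and Δx = v₀Δt + ½aΔt²; chain segment to segment.
0–5 s: v starts 3 m/s; Δx = 3·5 + ½·8·5² = 115 m; v ends 43 m/s.
5–8 s: v starts 43 m/s; Δx = 43·3 + ½·-5·3² = 106.5 m; v ends 28 m/s.
8–9 s: v starts 28 m/s; Δx = 28·1 + ½·7·1² = 31.5 m; v ends 35 m/s.
9–13 s: v starts 35 m/s; Δx = 35·4 + ½·5·4² = 180 m; v ends 55 m/s.
x(13) = -8 + Σ Δx = 425 m.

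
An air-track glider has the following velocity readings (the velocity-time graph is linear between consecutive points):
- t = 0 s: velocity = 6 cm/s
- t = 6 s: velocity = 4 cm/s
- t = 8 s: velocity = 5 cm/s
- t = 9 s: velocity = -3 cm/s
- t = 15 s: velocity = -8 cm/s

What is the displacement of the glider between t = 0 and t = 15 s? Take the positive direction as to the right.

Displacement is the signed area under the v-t curve.
0–6 s: ½(6 + 4)(6) = 30 cm
6–8 s: ½(4 + 5)(2) = 9 cm
8–9 s: ½(5 + -3)(1) = 1 cm
9–15 s: ½(-3 + -8)(6) = -33 cm
Net displacement = 7 cm

7 cm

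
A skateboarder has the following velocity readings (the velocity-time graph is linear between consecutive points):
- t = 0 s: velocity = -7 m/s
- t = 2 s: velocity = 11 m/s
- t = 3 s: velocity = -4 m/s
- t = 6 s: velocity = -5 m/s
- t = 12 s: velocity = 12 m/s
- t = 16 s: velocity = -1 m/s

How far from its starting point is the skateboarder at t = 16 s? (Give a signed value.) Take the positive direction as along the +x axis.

Displacement is the signed area under the v-t curve.
0–2 s: ½(-7 + 11)(2) = 4 m
2–3 s: ½(11 + -4)(1) = 3.5 m
3–6 s: ½(-4 + -5)(3) = -13.5 m
6–12 s: ½(-5 + 12)(6) = 21 m
12–16 s: ½(12 + -1)(4) = 22 m
Net displacement = 37 m

37 m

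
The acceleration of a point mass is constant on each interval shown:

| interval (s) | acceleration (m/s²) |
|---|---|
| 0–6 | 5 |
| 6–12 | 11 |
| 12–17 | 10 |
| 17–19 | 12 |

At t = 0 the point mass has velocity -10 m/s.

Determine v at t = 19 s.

Δv equals the area under the a-t graph; then v = v₀ + Δv.
0–6 s: 5 × 6 = 30 m/s
6–12 s: 11 × 6 = 66 m/s
12–17 s: 10 × 5 = 50 m/s
17–19 s: 12 × 2 = 24 m/s
Δv = 170 m/s, so v(19) = -10 + (170) = 160 m/s.

160 m/s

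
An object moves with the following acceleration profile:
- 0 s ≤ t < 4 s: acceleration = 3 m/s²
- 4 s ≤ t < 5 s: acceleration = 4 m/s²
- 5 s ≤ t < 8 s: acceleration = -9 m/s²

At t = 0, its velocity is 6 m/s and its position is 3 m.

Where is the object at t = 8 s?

On each constant-a segment, Δv = aΔt and Δx = v₀Δt + ½aΔt²; chain segment to segment.
0–4 s: v starts 6 m/s; Δx = 6·4 + ½·3·4² = 48 m; v ends 18 m/s.
4–5 s: v starts 18 m/s; Δx = 18·1 + ½·4·1² = 20 m; v ends 22 m/s.
5–8 s: v starts 22 m/s; Δx = 22·3 + ½·-9·3² = 25.5 m; v ends -5 m/s.
x(8) = 3 + Σ Δx = 96.5 m.

96.5 m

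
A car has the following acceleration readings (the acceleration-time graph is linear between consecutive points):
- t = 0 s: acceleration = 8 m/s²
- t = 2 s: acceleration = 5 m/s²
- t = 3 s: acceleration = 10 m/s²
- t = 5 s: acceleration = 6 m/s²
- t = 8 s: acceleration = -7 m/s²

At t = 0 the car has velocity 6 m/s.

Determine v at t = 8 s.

41 m/s

Δv equals the area under the a-t graph; then v = v₀ + Δv.
0–2 s: ½(8 + 5)(2) = 13 m/s
2–3 s: ½(5 + 10)(1) = 7.5 m/s
3–5 s: ½(10 + 6)(2) = 16 m/s
5–8 s: ½(6 + -7)(3) = -1.5 m/s
Δv = 35 m/s, so v(8) = 6 + (35) = 41 m/s.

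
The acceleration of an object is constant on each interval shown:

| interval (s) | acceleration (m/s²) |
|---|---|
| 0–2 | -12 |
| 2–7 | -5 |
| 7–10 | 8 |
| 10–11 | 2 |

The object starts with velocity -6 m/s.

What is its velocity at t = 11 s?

-29 m/s

Δv equals the area under the a-t graph; then v = v₀ + Δv.
0–2 s: -12 × 2 = -24 m/s
2–7 s: -5 × 5 = -25 m/s
7–10 s: 8 × 3 = 24 m/s
10–11 s: 2 × 1 = 2 m/s
Δv = -23 m/s, so v(11) = -6 + (-23) = -29 m/s.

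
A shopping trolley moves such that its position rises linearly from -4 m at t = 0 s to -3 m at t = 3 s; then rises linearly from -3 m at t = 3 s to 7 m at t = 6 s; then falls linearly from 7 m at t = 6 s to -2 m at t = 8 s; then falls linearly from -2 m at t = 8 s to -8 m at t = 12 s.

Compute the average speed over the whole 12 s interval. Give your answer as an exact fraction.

Average speed = (total path length)/(elapsed time); on a piecewise-linear x-t graph the path length is Σ|Δx|.
0–3 s: |Δx| = |-3 − -4| = 1 m
3–6 s: |Δx| = |7 − -3| = 10 m
6–8 s: |Δx| = |-2 − 7| = 9 m
8–12 s: |Δx| = |-8 − -2| = 6 m
Total path = 26 m; average speed = 26/12 = 13/6 m/s.

13/6 m/s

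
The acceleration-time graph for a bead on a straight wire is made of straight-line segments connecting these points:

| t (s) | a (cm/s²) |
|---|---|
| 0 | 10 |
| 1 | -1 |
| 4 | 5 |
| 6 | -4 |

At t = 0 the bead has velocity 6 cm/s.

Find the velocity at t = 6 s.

17.5 cm/s

Δv equals the area under the a-t graph; then v = v₀ + Δv.
0–1 s: ½(10 + -1)(1) = 4.5 cm/s
1–4 s: ½(-1 + 5)(3) = 6 cm/s
4–6 s: ½(5 + -4)(2) = 1 cm/s
Δv = 11.5 cm/s, so v(6) = 6 + (11.5) = 17.5 cm/s.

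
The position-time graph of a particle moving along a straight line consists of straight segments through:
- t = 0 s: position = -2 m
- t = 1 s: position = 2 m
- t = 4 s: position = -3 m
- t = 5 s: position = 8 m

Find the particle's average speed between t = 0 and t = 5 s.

4 m/s

Average speed = (total path length)/(elapsed time); on a piecewise-linear x-t graph the path length is Σ|Δx|.
0–1 s: |Δx| = |2 − -2| = 4 m
1–4 s: |Δx| = |-3 − 2| = 5 m
4–5 s: |Δx| = |8 − -3| = 11 m
Total path = 20 m; average speed = 20/5 = 4 m/s.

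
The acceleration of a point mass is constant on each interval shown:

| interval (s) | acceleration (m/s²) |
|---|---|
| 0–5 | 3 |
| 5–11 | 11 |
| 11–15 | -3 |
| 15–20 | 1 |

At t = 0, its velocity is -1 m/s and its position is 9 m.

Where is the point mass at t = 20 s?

972 m

On each constant-a segment, Δv = aΔt and Δx = v₀Δt + ½aΔt²; chain segment to segment.
0–5 s: v starts -1 m/s; Δx = -1·5 + ½·3·5² = 32.5 m; v ends 14 m/s.
5–11 s: v starts 14 m/s; Δx = 14·6 + ½·11·6² = 282 m; v ends 80 m/s.
11–15 s: v starts 80 m/s; Δx = 80·4 + ½·-3·4² = 296 m; v ends 68 m/s.
15–20 s: v starts 68 m/s; Δx = 68·5 + ½·1·5² = 352.5 m; v ends 73 m/s.
x(20) = 9 + Σ Δx = 972 m.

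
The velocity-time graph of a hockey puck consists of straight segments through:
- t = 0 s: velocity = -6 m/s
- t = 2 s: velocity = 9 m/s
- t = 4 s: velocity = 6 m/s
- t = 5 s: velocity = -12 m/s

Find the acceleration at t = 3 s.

Acceleration is the slope of the v-t graph on 2–4 s: (6 − 9)/(4 − 2) = -1.5 m/s².

-1.5 m/s²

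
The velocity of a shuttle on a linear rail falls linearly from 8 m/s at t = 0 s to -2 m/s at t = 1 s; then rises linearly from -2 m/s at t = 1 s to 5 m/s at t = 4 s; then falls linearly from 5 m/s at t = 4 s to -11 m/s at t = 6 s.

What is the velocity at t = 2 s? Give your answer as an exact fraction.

On 1–4 s the graph is linear from -2 to 5 m/s: v(2) = -2 + (5 − -2)·(2 − 1)/(4 − 1) = 1/3 m/s.

1/3 m/s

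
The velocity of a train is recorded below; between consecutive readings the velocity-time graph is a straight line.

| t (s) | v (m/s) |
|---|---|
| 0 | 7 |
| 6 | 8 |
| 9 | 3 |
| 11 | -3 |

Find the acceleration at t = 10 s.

Acceleration is the slope of the v-t graph on 9–11 s: (-3 − 3)/(11 − 9) = -3 m/s².

-3 m/s²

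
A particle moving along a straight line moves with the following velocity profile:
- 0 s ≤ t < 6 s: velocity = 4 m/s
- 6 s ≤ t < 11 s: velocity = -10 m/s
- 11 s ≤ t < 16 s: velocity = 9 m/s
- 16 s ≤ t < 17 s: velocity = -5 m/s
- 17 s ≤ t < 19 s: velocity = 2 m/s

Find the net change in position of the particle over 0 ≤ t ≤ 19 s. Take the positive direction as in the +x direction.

18 m

Net displacement equals the area under the velocity-time graph (areas below the axis count negative).
0–6 s: 4 × 6 = 24 m
6–11 s: -10 × 5 = -50 m
11–16 s: 9 × 5 = 45 m
16–17 s: -5 × 1 = -5 m
17–19 s: 2 × 2 = 4 m
Net displacement = 18 m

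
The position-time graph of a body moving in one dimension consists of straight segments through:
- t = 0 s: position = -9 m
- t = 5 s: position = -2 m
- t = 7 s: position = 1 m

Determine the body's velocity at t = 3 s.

1.4 m/s

Velocity is the slope of the x-t graph on 0–5 s: (-2 − -9)/(5 − 0) = 1.4 m/s.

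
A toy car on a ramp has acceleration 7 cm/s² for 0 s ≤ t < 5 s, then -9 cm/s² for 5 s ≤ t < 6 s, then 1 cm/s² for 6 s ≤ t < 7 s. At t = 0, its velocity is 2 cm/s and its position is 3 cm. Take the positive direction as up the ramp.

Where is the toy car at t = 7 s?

On each constant-a segment, Δv = aΔt and Δx = v₀Δt + ½aΔt²; chain segment to segment.
0–5 s: v starts 2 cm/s; Δx = 2·5 + ½·7·5² = 97.5 cm; v ends 37 cm/s.
5–6 s: v starts 37 cm/s; Δx = 37·1 + ½·-9·1² = 32.5 cm; v ends 28 cm/s.
6–7 s: v starts 28 cm/s; Δx = 28·1 + ½·1·1² = 28.5 cm; v ends 29 cm/s.
x(7) = 3 + Σ Δx = 161.5 cm.

161.5 cm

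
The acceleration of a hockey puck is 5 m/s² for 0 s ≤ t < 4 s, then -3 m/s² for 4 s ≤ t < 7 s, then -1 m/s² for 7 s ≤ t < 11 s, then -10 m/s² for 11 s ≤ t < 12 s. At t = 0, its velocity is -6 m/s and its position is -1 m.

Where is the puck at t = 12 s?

On each constant-a segment, Δv = aΔt and Δx = v₀Δt + ½aΔt²; chain segment to segment.
0–4 s: v starts -6 m/s; Δx = -6·4 + ½·5·4² = 16 m; v ends 14 m/s.
4–7 s: v starts 14 m/s; Δx = 14·3 + ½·-3·3² = 28.5 m; v ends 5 m/s.
7–11 s: v starts 5 m/s; Δx = 5·4 + ½·-1·4² = 12 m; v ends 1 m/s.
11–12 s: v starts 1 m/s; Δx = 1·1 + ½·-10·1² = -4 m; v ends -9 m/s.
x(12) = -1 + Σ Δx = 51.5 m.

51.5 m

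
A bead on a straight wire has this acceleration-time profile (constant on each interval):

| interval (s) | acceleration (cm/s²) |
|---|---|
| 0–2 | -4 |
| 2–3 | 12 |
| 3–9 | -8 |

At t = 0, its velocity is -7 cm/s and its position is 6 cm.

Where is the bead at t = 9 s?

-187 cm

On each constant-a segment, Δv = aΔt and Δx = v₀Δt + ½aΔt²; chain segment to segment.
0–2 s: v starts -7 cm/s; Δx = -7·2 + ½·-4·2² = -22 cm; v ends -15 cm/s.
2–3 s: v starts -15 cm/s; Δx = -15·1 + ½·12·1² = -9 cm; v ends -3 cm/s.
3–9 s: v starts -3 cm/s; Δx = -3·6 + ½·-8·6² = -162 cm; v ends -51 cm/s.
x(9) = 6 + Σ Δx = -187 cm.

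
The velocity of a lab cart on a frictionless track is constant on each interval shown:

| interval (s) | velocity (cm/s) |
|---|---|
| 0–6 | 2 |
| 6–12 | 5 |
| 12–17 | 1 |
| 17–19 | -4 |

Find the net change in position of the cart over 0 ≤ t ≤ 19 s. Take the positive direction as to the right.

Displacement is the signed area under the v-t curve.
0–6 s: 2 × 6 = 12 cm
6–12 s: 5 × 6 = 30 cm
12–17 s: 1 × 5 = 5 cm
17–19 s: -4 × 2 = -8 cm
Net displacement = 39 cm

39 cm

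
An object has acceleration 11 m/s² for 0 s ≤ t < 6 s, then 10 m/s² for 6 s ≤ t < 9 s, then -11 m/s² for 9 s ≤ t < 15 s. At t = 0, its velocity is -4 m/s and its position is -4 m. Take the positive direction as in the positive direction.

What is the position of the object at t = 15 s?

On each constant-a segment, Δv = aΔt and Δx = v₀Δt + ½aΔt²; chain segment to segment.
0–6 s: v starts -4 m/s; Δx = -4·6 + ½·11·6² = 174 m; v ends 62 m/s.
6–9 s: v starts 62 m/s; Δx = 62·3 + ½·10·3² = 231 m; v ends 92 m/s.
9–15 s: v starts 92 m/s; Δx = 92·6 + ½·-11·6² = 354 m; v ends 26 m/s.
x(15) = -4 + Σ Δx = 755 m.

755 m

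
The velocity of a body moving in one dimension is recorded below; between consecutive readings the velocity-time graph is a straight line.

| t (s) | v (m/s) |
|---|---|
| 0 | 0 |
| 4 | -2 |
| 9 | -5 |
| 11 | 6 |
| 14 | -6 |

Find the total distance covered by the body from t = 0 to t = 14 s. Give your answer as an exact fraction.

793/22 m

Distance (not displacement) is the total path length: add the absolute areas under v-t.
0–4 s: |½(0 + -2)(4)| = 4 m
4–9 s: |½(-2 + -5)(5)| = 17.5 m
9–11 s: v = 0 at t = 109/11 s; triangle areas 25/11 + 36/11 = 61/11 m
11–14 s: v = 0 at t = 12.5 s; triangle areas 4.5 + 4.5 = 9 m
Total distance = 793/22 m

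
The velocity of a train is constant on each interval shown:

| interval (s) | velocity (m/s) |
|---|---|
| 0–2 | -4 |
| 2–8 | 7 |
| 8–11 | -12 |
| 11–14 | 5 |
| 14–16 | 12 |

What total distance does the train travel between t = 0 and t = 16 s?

125 m

Distance (not displacement) is the total path length: add the absolute areas under v-t.
0–2 s: |-4| × 2 = 8 m
2–8 s: |7| × 6 = 42 m
8–11 s: |-12| × 3 = 36 m
11–14 s: |5| × 3 = 15 m
14–16 s: |12| × 2 = 24 m
Total distance = 125 m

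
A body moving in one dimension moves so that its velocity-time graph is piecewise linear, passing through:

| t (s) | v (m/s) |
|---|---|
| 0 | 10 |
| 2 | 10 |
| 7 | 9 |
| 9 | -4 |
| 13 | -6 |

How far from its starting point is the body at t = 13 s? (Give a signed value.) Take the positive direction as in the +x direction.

Displacement is the signed area under the v-t curve.
0–2 s: 10 × 2 = 20 m
2–7 s: ½(10 + 9)(5) = 47.5 m
7–9 s: ½(9 + -4)(2) = 5 m
9–13 s: ½(-4 + -6)(4) = -20 m
Net displacement = 52.5 m

52.5 m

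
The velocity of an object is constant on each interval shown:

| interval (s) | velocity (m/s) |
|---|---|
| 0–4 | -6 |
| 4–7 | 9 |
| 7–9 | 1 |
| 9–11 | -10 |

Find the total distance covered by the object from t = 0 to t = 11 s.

73 m

Total distance travelled is ∫|v| dt — sum the magnitudes of each area piece.
0–4 s: |-6| × 4 = 24 m
4–7 s: |9| × 3 = 27 m
7–9 s: |1| × 2 = 2 m
9–11 s: |-10| × 2 = 20 m
Total distance = 73 m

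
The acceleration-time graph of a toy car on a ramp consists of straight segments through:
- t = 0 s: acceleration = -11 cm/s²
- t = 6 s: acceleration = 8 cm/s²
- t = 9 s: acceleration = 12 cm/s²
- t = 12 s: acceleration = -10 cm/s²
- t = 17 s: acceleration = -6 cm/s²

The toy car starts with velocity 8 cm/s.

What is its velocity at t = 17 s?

Δv equals the area under the a-t graph; then v = v₀ + Δv.
0–6 s: ½(-11 + 8)(6) = -9 cm/s
6–9 s: ½(8 + 12)(3) = 30 cm/s
9–12 s: ½(12 + -10)(3) = 3 cm/s
12–17 s: ½(-10 + -6)(5) = -40 cm/s
Δv = -16 cm/s, so v(17) = 8 + (-16) = -8 cm/s.

-8 cm/s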